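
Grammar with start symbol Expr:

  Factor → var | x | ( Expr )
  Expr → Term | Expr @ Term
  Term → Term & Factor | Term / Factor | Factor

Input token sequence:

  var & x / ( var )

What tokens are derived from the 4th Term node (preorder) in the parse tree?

[Expr [Term [Term [Term [Factor var]] & [Factor x]] / [Factor ( [Expr [Term [Factor var]]] )]]]

var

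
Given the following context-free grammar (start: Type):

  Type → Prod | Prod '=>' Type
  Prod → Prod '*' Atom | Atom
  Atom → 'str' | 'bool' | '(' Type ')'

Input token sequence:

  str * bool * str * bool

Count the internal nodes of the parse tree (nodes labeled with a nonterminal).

[Type [Prod [Prod [Prod [Prod [Atom str]] * [Atom bool]] * [Atom str]] * [Atom bool]]]

9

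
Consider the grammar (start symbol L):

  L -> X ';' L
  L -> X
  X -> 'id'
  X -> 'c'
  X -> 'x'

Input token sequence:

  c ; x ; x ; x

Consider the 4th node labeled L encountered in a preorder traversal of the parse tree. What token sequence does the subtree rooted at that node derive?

x

[L [X c] ; [L [X x] ; [L [X x] ; [L [X x]]]]]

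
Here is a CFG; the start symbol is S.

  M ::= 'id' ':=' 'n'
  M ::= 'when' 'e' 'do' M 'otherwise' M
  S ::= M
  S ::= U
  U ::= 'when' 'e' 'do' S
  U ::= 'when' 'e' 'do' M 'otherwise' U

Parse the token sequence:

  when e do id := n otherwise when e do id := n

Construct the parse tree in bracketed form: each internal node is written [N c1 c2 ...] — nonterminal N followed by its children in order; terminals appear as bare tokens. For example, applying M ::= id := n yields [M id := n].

S
U
when e do M otherwise U
when e do id := n otherwise U
when e do id := n otherwise when e do S
when e do id := n otherwise when e do M
when e do id := n otherwise when e do id := n

[S [U when e do [M id := n] otherwise [U when e do [S [M id := n]]]]]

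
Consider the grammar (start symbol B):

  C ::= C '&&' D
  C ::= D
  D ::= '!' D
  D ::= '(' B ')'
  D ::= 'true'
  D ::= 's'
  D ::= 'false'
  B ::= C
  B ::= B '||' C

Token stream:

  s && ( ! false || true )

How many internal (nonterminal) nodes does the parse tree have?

12

[B [C [C [D s]] && [D ( [B [B [C [D ! [D false]]]] || [C [D true]]] )]]]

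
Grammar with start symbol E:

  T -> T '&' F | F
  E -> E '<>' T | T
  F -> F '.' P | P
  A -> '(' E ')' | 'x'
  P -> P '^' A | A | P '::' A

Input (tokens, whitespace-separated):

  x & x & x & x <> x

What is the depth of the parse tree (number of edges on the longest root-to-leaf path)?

[E [E [T [T [T [T [F [P [A x]]]] & [F [P [A x]]]] & [F [P [A x]]]] & [F [P [A x]]]]] <> [T [F [P [A x]]]]]

9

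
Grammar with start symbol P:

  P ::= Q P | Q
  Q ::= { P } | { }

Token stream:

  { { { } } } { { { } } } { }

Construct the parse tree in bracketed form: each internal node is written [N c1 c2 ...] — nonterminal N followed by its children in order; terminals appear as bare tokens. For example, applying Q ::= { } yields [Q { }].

[P [Q { [P [Q { [P [Q { }]] }]] }] [P [Q { [P [Q { [P [Q { }]] }]] }] [P [Q { }]]]]

P
Q P
{ P } P
{ Q } P
{ { P } } P
{ { Q } } P
{ { { } } } P
{ { { } } } Q P
{ { { } } } { P } P
{ { { } } } { Q } P
{ { { } } } { { P } } P
{ { { } } } { { Q } } P
{ { { } } } { { { } } } P
{ { { } } } { { { } } } Q
{ { { } } } { { { } } } { }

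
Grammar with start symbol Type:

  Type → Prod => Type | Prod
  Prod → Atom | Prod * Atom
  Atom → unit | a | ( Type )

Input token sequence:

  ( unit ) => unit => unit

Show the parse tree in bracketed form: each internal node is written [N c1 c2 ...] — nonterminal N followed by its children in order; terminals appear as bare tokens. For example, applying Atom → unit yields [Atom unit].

[Type [Prod [Atom ( [Type [Prod [Atom unit]]] )]] => [Type [Prod [Atom unit]] => [Type [Prod [Atom unit]]]]]

Type
Prod => Type
Atom => Type
( Type ) => Type
( Prod ) => Type
( Atom ) => Type
( unit ) => Type
( unit ) => Prod => Type
( unit ) => Atom => Type
( unit ) => unit => Type
( unit ) => unit => Prod
( unit ) => unit => Atom
( unit ) => unit => unit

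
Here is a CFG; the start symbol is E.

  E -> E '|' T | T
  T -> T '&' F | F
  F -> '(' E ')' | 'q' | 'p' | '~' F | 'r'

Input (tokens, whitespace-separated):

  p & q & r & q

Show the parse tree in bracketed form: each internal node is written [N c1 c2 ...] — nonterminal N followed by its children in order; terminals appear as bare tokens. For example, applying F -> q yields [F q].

[E [T [T [T [T [F p]] & [F q]] & [F r]] & [F q]]]

E
T
T & F
T & F & F
T & F & F & F
F & F & F & F
p & F & F & F
p & q & F & F
p & q & r & F
p & q & r & q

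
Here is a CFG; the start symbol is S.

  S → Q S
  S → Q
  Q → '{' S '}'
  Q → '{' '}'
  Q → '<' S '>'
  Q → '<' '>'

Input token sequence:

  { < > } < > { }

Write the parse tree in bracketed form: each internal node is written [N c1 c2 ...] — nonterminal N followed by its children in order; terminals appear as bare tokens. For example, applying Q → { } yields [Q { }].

S
Q S
{ S } S
{ Q } S
{ < > } S
{ < > } Q S
{ < > } < > S
{ < > } < > Q
{ < > } < > { }

[S [Q { [S [Q < >]] }] [S [Q < >] [S [Q { }]]]]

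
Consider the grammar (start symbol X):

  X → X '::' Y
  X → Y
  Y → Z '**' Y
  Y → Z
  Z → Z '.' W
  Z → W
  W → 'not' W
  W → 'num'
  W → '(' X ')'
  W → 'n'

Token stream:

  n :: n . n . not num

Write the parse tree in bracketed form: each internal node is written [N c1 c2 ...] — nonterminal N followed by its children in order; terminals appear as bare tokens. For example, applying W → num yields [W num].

X
X :: Y
Y :: Y
Z :: Y
W :: Y
n :: Y
n :: Z
n :: Z . W
n :: Z . W . W
n :: W . W . W
n :: n . W . W
n :: n . n . W
n :: n . n . not W
n :: n . n . not num

[X [X [Y [Z [W n]]]] :: [Y [Z [Z [Z [W n]] . [W n]] . [W not [W num]]]]]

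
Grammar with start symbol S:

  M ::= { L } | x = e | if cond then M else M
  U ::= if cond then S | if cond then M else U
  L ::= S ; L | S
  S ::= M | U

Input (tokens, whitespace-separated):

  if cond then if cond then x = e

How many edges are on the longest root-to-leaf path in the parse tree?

6

[S [U if cond then [S [U if cond then [S [M x = e]]]]]]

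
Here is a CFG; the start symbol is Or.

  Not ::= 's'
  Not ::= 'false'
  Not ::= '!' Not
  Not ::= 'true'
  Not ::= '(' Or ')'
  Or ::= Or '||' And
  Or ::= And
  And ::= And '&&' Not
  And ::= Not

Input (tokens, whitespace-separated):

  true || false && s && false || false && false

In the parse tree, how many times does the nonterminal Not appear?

[Or [Or [Or [And [Not true]]] || [And [And [And [Not false]] && [Not s]] && [Not false]]] || [And [And [Not false]] && [Not false]]]

6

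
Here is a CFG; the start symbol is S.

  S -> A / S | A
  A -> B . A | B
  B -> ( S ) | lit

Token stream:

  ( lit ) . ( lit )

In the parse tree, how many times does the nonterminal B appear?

[S [A [B ( [S [A [B lit]]] )] . [A [B ( [S [A [B lit]]] )]]]]

4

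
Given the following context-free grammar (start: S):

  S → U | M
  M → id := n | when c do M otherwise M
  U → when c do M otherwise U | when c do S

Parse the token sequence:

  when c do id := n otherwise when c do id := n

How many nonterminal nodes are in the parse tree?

6

[S [U when c do [M id := n] otherwise [U when c do [S [M id := n]]]]]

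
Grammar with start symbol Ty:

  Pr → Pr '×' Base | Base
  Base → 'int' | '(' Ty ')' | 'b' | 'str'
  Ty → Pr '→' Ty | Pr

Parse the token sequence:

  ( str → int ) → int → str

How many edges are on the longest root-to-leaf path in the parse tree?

[Ty [Pr [Base ( [Ty [Pr [Base str]] → [Ty [Pr [Base int]]]] )]] → [Ty [Pr [Base int]] → [Ty [Pr [Base str]]]]]

7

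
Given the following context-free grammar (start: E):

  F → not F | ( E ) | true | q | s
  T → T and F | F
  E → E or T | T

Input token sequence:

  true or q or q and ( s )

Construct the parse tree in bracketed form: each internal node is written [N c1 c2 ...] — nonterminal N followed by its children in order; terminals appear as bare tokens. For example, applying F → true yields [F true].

[E [E [E [T [F true]]] or [T [F q]]] or [T [T [F q]] and [F ( [E [T [F s]]] )]]]

E
E or T
E or T or T
T or T or T
F or T or T
true or T or T
true or F or T
true or q or T
true or q or T and F
true or q or F and F
true or q or q and F
true or q or q and ( E )
true or q or q and ( T )
true or q or q and ( F )
true or q or q and ( s )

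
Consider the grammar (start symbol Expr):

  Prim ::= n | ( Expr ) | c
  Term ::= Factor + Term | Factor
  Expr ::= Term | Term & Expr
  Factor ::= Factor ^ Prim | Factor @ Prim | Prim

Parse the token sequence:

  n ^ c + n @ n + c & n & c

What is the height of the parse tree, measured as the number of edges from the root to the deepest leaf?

6

[Expr [Term [Factor [Factor [Prim n]] ^ [Prim c]] + [Term [Factor [Factor [Prim n]] @ [Prim n]] + [Term [Factor [Prim c]]]]] & [Expr [Term [Factor [Prim n]]] & [Expr [Term [Factor [Prim c]]]]]]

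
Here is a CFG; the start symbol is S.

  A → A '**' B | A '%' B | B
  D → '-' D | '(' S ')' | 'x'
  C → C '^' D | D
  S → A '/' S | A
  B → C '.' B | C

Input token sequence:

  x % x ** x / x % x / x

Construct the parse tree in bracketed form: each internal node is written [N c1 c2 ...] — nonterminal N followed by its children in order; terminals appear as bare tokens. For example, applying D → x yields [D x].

[S [A [A [A [B [C [D x]]]] % [B [C [D x]]]] ** [B [C [D x]]]] / [S [A [A [B [C [D x]]]] % [B [C [D x]]]] / [S [A [B [C [D x]]]]]]]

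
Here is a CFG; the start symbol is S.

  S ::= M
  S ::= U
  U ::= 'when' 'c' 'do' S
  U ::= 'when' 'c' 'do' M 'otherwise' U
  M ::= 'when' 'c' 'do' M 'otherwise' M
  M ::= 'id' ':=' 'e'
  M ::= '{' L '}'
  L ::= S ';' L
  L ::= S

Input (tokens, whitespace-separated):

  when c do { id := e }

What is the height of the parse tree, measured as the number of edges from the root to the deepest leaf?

[S [U when c do [S [M { [L [S [M id := e]]] }]]]]

7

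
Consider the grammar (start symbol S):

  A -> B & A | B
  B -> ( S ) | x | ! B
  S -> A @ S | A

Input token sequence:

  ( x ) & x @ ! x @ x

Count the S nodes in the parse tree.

[S [A [B ( [S [A [B x]]] )] & [A [B x]]] @ [S [A [B ! [B x]]] @ [S [A [B x]]]]]

4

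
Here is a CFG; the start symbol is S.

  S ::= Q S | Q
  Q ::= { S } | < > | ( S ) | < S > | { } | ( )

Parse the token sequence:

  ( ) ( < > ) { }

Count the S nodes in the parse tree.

4

[S [Q ( )] [S [Q ( [S [Q < >]] )] [S [Q { }]]]]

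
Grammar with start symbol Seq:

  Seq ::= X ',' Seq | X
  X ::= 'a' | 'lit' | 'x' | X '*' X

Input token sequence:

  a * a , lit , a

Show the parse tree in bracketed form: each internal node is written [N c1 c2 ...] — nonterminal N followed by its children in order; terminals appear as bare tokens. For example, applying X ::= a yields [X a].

[Seq [X [X a] * [X a]] , [Seq [X lit] , [Seq [X a]]]]

Seq
X , Seq
X * X , Seq
a * X , Seq
a * a , Seq
a * a , X , Seq
a * a , lit , Seq
a * a , lit , X
a * a , lit , a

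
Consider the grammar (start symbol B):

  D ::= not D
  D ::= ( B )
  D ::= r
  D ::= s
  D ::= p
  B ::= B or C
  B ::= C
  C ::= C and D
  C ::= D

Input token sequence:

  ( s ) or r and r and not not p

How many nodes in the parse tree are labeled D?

7

[B [B [C [D ( [B [C [D s]]] )]]] or [C [C [C [D r]] and [D r]] and [D not [D not [D p]]]]]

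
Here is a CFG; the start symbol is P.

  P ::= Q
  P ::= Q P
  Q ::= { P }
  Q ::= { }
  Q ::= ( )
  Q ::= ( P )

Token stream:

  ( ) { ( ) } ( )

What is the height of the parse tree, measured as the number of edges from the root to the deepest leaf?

[P [Q ( )] [P [Q { [P [Q ( )]] }] [P [Q ( )]]]]

5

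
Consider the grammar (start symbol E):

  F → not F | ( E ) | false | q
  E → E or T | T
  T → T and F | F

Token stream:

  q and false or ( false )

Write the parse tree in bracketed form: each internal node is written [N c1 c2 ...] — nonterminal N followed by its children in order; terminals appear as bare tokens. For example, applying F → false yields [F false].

E
E or T
T or T
T and F or T
F and F or T
q and F or T
q and false or T
q and false or F
q and false or ( E )
q and false or ( T )
q and false or ( F )
q and false or ( false )

[E [E [T [T [F q]] and [F false]]] or [T [F ( [E [T [F false]]] )]]]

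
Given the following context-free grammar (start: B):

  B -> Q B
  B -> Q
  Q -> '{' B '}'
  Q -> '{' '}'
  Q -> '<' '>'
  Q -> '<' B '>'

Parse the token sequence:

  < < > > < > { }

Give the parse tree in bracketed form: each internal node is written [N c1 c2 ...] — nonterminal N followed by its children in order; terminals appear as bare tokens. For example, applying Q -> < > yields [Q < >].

B
Q B
< B > B
< Q > B
< < > > B
< < > > Q B
< < > > < > B
< < > > < > Q
< < > > < > { }

[B [Q < [B [Q < >]] >] [B [Q < >] [B [Q { }]]]]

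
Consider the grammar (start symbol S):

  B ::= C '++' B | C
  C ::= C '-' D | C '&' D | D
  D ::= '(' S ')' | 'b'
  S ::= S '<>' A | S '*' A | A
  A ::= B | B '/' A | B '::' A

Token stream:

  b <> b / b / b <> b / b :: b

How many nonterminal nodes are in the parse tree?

[S [S [S [A [B [C [D b]]]]] <> [A [B [C [D b]]] / [A [B [C [D b]]] / [A [B [C [D b]]]]]]] <> [A [B [C [D b]]] / [A [B [C [D b]]] :: [A [B [C [D b]]]]]]]

31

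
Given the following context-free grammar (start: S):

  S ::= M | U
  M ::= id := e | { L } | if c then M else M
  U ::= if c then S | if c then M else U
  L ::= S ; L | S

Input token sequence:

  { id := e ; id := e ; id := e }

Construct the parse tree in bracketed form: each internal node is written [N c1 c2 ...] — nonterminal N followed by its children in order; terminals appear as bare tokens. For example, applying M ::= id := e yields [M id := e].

S
M
{ L }
{ S ; L }
{ M ; L }
{ id := e ; L }
{ id := e ; S ; L }
{ id := e ; M ; L }
{ id := e ; id := e ; L }
{ id := e ; id := e ; S }
{ id := e ; id := e ; M }
{ id := e ; id := e ; id := e }

[S [M { [L [S [M id := e]] ; [L [S [M id := e]] ; [L [S [M id := e]]]]] }]]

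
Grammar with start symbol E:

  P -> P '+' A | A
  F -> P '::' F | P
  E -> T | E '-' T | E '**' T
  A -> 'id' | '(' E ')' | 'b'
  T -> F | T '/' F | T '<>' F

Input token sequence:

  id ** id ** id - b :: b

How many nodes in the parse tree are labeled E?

[E [E [E [E [T [F [P [A id]]]]] ** [T [F [P [A id]]]]] ** [T [F [P [A id]]]]] - [T [F [P [A b]] :: [F [P [A b]]]]]]

4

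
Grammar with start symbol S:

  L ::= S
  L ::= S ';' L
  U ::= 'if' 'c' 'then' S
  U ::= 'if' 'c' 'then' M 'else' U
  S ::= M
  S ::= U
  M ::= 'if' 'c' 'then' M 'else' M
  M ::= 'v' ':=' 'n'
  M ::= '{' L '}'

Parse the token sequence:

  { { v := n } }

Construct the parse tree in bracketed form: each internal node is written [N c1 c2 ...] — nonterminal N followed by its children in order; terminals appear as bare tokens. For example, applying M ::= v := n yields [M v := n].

S
M
{ L }
{ S }
{ M }
{ { L } }
{ { S } }
{ { M } }
{ { v := n } }

[S [M { [L [S [M { [L [S [M v := n]]] }]]] }]]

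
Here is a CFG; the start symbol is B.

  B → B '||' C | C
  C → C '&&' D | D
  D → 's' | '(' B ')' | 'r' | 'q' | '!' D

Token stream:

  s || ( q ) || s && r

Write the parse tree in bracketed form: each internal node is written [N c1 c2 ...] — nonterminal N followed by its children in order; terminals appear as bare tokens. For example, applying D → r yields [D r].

B
B || C
B || C || C
C || C || C
D || C || C
s || C || C
s || D || C
s || ( B ) || C
s || ( C ) || C
s || ( D ) || C
s || ( q ) || C
s || ( q ) || C && D
s || ( q ) || D && D
s || ( q ) || s && D
s || ( q ) || s && r

[B [B [B [C [D s]]] || [C [D ( [B [C [D q]]] )]]] || [C [C [D s]] && [D r]]]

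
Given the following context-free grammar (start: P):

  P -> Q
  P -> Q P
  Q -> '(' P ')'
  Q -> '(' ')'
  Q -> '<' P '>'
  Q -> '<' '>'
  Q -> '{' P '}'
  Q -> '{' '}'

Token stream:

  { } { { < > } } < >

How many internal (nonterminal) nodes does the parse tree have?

[P [Q { }] [P [Q { [P [Q { [P [Q < >]] }]] }] [P [Q < >]]]]

10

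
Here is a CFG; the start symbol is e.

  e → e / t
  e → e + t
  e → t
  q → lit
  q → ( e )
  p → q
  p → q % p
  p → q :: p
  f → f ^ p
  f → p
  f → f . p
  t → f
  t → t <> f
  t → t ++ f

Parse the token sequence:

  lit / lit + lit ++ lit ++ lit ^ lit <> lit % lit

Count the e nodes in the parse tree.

3

[e [e [e [t [f [p [q lit]]]]] / [t [f [p [q lit]]]]] + [t [t [t [t [f [p [q lit]]]] ++ [f [p [q lit]]]] ++ [f [f [p [q lit]]] ^ [p [q lit]]]] <> [f [p [q lit] % [p [q lit]]]]]]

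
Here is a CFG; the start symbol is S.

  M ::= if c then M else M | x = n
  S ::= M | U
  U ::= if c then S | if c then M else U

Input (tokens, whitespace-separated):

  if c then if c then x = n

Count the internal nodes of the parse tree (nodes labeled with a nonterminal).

6

[S [U if c then [S [U if c then [S [M x = n]]]]]]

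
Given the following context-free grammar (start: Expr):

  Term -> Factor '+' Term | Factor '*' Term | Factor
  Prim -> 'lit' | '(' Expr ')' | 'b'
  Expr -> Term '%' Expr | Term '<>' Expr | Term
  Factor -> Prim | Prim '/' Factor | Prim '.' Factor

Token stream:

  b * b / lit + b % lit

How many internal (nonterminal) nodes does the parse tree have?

[Expr [Term [Factor [Prim b]] * [Term [Factor [Prim b] / [Factor [Prim lit]]] + [Term [Factor [Prim b]]]]] % [Expr [Term [Factor [Prim lit]]]]]

16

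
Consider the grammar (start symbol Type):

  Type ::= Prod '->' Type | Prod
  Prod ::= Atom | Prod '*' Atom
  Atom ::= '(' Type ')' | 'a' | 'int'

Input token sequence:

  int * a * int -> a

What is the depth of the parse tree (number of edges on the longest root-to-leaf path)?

[Type [Prod [Prod [Prod [Atom int]] * [Atom a]] * [Atom int]] -> [Type [Prod [Atom a]]]]

5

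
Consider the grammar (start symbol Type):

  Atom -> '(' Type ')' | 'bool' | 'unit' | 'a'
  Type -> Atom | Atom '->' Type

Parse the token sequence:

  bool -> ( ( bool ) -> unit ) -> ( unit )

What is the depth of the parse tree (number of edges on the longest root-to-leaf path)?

7

[Type [Atom bool] -> [Type [Atom ( [Type [Atom ( [Type [Atom bool]] )] -> [Type [Atom unit]]] )] -> [Type [Atom ( [Type [Atom unit]] )]]]]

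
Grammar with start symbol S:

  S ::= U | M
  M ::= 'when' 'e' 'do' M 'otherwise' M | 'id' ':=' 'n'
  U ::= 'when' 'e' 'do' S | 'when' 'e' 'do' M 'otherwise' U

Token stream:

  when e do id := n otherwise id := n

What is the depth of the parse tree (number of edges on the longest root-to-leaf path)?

[S [M when e do [M id := n] otherwise [M id := n]]]

3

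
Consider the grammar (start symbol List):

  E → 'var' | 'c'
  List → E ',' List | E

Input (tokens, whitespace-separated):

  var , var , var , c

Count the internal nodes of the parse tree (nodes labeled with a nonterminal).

[List [E var] , [List [E var] , [List [E var] , [List [E c]]]]]

8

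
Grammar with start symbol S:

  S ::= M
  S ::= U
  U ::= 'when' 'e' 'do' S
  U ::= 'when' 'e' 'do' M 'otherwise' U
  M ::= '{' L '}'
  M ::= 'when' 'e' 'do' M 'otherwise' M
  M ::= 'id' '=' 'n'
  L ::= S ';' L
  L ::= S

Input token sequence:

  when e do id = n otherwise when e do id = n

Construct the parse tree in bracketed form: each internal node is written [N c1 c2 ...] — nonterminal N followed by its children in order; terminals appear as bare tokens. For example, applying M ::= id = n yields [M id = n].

S
U
when e do M otherwise U
when e do id = n otherwise U
when e do id = n otherwise when e do S
when e do id = n otherwise when e do M
when e do id = n otherwise when e do id = n

[S [U when e do [M id = n] otherwise [U when e do [S [M id = n]]]]]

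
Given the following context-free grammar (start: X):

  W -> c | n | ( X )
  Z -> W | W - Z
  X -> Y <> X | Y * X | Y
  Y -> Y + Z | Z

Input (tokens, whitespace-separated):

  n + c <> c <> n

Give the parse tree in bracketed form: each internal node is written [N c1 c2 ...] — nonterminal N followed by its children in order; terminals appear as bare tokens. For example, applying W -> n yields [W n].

X
Y <> X
Y + Z <> X
Z + Z <> X
W + Z <> X
n + Z <> X
n + W <> X
n + c <> X
n + c <> Y <> X
n + c <> Z <> X
n + c <> W <> X
n + c <> c <> X
n + c <> c <> Y
n + c <> c <> Z
n + c <> c <> W
n + c <> c <> n

[X [Y [Y [Z [W n]]] + [Z [W c]]] <> [X [Y [Z [W c]]] <> [X [Y [Z [W n]]]]]]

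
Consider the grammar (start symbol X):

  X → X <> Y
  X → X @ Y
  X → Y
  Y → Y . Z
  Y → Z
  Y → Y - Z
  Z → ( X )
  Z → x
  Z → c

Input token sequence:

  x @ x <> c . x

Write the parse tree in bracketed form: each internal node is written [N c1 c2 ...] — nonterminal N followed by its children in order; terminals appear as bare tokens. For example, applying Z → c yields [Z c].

X
X <> Y
X @ Y <> Y
Y @ Y <> Y
Z @ Y <> Y
x @ Y <> Y
x @ Z <> Y
x @ x <> Y
x @ x <> Y . Z
x @ x <> Z . Z
x @ x <> c . Z
x @ x <> c . x

[X [X [X [Y [Z x]]] @ [Y [Z x]]] <> [Y [Y [Z c]] . [Z x]]]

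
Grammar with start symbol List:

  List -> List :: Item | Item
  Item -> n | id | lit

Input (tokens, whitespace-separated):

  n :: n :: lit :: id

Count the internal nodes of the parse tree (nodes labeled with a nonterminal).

[List [List [List [List [Item n]] :: [Item n]] :: [Item lit]] :: [Item id]]

8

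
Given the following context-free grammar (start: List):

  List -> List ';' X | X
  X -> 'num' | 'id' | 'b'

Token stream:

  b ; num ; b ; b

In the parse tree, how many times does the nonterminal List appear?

4

[List [List [List [List [X b]] ; [X num]] ; [X b]] ; [X b]]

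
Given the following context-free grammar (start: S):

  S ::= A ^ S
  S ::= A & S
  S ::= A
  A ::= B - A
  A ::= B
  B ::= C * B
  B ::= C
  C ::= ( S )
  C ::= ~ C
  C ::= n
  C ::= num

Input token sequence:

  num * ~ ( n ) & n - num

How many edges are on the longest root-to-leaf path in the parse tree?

[S [A [B [C num] * [B [C ~ [C ( [S [A [B [C n]]]] )]]]]] & [S [A [B [C n]] - [A [B [C num]]]]]]

10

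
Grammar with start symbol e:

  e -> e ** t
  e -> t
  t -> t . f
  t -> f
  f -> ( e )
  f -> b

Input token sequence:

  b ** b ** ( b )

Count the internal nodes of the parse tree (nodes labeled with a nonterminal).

[e [e [e [t [f b]]] ** [t [f b]]] ** [t [f ( [e [t [f b]]] )]]]

12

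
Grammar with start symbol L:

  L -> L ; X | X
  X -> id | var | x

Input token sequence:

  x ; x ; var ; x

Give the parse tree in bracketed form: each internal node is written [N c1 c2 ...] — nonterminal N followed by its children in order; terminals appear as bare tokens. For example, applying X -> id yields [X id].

L
L ; X
L ; X ; X
L ; X ; X ; X
X ; X ; X ; X
x ; X ; X ; X
x ; x ; X ; X
x ; x ; var ; X
x ; x ; var ; x

[L [L [L [L [X x]] ; [X x]] ; [X var]] ; [X x]]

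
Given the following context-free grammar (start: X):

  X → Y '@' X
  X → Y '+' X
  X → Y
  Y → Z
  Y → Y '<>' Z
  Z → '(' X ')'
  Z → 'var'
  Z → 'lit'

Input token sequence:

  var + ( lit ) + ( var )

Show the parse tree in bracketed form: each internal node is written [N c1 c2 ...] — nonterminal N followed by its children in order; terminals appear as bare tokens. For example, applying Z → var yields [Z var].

X
Y + X
Z + X
var + X
var + Y + X
var + Z + X
var + ( X ) + X
var + ( Y ) + X
var + ( Z ) + X
var + ( lit ) + X
var + ( lit ) + Y
var + ( lit ) + Z
var + ( lit ) + ( X )
var + ( lit ) + ( Y )
var + ( lit ) + ( Z )
var + ( lit ) + ( var )

[X [Y [Z var]] + [X [Y [Z ( [X [Y [Z lit]]] )]] + [X [Y [Z ( [X [Y [Z var]]] )]]]]]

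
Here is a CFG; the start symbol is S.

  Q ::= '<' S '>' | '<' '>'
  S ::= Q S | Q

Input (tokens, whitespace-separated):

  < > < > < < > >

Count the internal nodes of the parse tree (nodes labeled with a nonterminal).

[S [Q < >] [S [Q < >] [S [Q < [S [Q < >]] >]]]]

8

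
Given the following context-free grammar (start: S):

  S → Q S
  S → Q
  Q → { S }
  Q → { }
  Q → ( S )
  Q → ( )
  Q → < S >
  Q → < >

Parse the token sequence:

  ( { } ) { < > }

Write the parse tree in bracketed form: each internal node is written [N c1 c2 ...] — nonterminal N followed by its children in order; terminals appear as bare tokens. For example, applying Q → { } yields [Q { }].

S
Q S
( S ) S
( Q ) S
( { } ) S
( { } ) Q
( { } ) { S }
( { } ) { Q }
( { } ) { < > }

[S [Q ( [S [Q { }]] )] [S [Q { [S [Q < >]] }]]]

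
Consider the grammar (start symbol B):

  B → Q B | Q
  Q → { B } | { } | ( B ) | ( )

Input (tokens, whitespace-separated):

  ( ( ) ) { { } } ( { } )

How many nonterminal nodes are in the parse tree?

12

[B [Q ( [B [Q ( )]] )] [B [Q { [B [Q { }]] }] [B [Q ( [B [Q { }]] )]]]]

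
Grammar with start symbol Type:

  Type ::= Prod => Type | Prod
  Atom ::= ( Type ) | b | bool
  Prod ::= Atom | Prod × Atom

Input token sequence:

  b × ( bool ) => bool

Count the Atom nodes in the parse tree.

[Type [Prod [Prod [Atom b]] × [Atom ( [Type [Prod [Atom bool]]] )]] => [Type [Prod [Atom bool]]]]

4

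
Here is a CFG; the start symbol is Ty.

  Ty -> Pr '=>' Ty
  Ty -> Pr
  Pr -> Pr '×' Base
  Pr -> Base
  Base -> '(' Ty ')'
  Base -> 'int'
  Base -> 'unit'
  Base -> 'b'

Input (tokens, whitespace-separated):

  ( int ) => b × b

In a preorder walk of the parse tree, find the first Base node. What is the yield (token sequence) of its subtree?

[Ty [Pr [Base ( [Ty [Pr [Base int]]] )]] => [Ty [Pr [Pr [Base b]] × [Base b]]]]

( int )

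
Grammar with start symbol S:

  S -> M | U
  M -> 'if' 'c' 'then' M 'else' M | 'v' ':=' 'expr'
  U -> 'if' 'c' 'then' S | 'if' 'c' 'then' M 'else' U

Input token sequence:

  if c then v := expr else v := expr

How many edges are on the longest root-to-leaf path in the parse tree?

3

[S [M if c then [M v := expr] else [M v := expr]]]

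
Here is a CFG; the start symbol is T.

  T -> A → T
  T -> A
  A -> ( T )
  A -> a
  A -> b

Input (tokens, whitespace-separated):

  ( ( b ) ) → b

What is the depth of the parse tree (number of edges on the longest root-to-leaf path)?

6

[T [A ( [T [A ( [T [A b]] )]] )] → [T [A b]]]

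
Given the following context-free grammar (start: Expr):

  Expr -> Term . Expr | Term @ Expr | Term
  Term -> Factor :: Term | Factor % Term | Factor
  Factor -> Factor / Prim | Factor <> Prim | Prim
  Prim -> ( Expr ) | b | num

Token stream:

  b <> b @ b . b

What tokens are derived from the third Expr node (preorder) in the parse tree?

[Expr [Term [Factor [Factor [Prim b]] <> [Prim b]]] @ [Expr [Term [Factor [Prim b]]] . [Expr [Term [Factor [Prim b]]]]]]

b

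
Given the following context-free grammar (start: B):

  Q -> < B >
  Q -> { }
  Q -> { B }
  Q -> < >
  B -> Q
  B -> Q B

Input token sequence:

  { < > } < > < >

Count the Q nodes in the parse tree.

4

[B [Q { [B [Q < >]] }] [B [Q < >] [B [Q < >]]]]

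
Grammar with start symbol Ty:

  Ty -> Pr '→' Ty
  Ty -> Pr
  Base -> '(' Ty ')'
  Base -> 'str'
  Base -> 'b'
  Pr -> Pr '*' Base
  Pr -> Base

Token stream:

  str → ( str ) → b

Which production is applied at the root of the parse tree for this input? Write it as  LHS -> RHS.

[Ty [Pr [Base str]] → [Ty [Pr [Base ( [Ty [Pr [Base str]]] )]] → [Ty [Pr [Base b]]]]]

Ty -> Pr '→' Ty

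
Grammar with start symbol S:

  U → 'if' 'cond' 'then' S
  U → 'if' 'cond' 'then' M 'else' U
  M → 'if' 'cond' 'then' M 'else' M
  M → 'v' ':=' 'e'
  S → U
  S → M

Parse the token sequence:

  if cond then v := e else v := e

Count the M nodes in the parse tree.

[S [M if cond then [M v := e] else [M v := e]]]

3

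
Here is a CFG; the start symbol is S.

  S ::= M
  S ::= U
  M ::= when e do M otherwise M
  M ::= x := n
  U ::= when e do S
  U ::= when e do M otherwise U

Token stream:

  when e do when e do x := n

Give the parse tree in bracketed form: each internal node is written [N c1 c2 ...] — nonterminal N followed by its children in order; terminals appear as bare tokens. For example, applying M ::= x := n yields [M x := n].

S
U
when e do S
when e do U
when e do when e do S
when e do when e do M
when e do when e do x := n

[S [U when e do [S [U when e do [S [M x := n]]]]]]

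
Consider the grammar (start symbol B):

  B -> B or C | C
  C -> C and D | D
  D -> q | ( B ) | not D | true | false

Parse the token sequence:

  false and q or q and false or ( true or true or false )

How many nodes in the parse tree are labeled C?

8

[B [B [B [C [C [D false]] and [D q]]] or [C [C [D q]] and [D false]]] or [C [D ( [B [B [B [C [D true]]] or [C [D true]]] or [C [D false]]] )]]]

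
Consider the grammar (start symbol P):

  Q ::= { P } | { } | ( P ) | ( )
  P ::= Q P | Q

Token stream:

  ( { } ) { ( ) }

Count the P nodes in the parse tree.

[P [Q ( [P [Q { }]] )] [P [Q { [P [Q ( )]] }]]]

4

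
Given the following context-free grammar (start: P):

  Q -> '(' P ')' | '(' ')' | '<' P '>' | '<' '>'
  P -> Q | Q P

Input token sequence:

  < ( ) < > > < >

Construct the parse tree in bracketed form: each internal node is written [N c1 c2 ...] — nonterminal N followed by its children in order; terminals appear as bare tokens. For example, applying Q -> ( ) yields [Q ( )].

[P [Q < [P [Q ( )] [P [Q < >]]] >] [P [Q < >]]]

P
Q P
< P > P
< Q P > P
< ( ) P > P
< ( ) Q > P
< ( ) < > > P
< ( ) < > > Q
< ( ) < > > < >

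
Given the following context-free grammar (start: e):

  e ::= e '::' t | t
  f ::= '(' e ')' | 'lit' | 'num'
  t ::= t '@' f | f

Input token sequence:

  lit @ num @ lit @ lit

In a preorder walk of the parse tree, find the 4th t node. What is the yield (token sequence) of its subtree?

lit

[e [t [t [t [t [f lit]] @ [f num]] @ [f lit]] @ [f lit]]]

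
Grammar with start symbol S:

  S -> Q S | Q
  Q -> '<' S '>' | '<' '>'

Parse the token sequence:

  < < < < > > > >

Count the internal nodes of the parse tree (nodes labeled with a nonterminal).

[S [Q < [S [Q < [S [Q < [S [Q < >]] >]] >]] >]]

8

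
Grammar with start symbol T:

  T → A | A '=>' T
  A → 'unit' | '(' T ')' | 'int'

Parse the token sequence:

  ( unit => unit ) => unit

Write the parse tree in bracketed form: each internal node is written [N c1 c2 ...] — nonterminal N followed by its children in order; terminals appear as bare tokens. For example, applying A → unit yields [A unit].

T
A => T
( T ) => T
( A => T ) => T
( unit => T ) => T
( unit => A ) => T
( unit => unit ) => T
( unit => unit ) => A
( unit => unit ) => unit

[T [A ( [T [A unit] => [T [A unit]]] )] => [T [A unit]]]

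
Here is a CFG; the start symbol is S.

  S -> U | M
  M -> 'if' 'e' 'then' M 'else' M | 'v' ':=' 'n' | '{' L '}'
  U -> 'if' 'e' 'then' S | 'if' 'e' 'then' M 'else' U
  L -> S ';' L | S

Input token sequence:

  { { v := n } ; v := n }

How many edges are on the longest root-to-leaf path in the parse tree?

8

[S [M { [L [S [M { [L [S [M v := n]]] }]] ; [L [S [M v := n]]]] }]]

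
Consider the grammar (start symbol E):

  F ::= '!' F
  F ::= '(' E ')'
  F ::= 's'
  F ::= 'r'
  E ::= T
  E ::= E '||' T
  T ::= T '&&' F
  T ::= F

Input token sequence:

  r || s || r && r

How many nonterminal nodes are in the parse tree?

11

[E [E [E [T [F r]]] || [T [F s]]] || [T [T [F r]] && [F r]]]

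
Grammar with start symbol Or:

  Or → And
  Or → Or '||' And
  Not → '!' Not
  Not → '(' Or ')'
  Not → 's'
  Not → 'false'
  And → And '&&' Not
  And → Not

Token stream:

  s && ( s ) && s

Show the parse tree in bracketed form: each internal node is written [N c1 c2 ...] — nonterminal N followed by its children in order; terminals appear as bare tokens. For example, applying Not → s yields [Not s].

Or
And
And && Not
And && Not && Not
Not && Not && Not
s && Not && Not
s && ( Or ) && Not
s && ( And ) && Not
s && ( Not ) && Not
s && ( s ) && Not
s && ( s ) && s

[Or [And [And [And [Not s]] && [Not ( [Or [And [Not s]]] )]] && [Not s]]]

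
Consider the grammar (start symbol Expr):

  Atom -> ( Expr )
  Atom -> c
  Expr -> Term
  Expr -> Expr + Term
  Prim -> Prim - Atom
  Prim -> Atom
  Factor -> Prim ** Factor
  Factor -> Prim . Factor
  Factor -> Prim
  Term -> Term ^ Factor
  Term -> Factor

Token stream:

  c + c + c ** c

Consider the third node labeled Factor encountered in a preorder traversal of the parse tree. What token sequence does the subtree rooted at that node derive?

c ** c

[Expr [Expr [Expr [Term [Factor [Prim [Atom c]]]]] + [Term [Factor [Prim [Atom c]]]]] + [Term [Factor [Prim [Atom c]] ** [Factor [Prim [Atom c]]]]]]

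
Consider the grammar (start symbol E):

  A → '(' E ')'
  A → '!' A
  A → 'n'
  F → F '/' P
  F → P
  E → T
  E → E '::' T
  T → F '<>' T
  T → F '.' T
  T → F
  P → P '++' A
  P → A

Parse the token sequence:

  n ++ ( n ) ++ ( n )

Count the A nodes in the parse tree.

5

[E [T [F [P [P [P [A n]] ++ [A ( [E [T [F [P [A n]]]]] )]] ++ [A ( [E [T [F [P [A n]]]]] )]]]]]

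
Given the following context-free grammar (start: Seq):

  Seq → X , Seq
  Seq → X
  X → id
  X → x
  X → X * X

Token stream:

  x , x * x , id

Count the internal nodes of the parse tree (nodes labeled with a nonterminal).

[Seq [X x] , [Seq [X [X x] * [X x]] , [Seq [X id]]]]

8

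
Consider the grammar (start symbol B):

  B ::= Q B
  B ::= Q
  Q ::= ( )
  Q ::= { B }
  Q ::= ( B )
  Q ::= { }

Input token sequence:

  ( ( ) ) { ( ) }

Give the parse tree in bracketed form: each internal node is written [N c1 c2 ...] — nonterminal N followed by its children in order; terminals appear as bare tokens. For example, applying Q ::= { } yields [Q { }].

[B [Q ( [B [Q ( )]] )] [B [Q { [B [Q ( )]] }]]]

B
Q B
( B ) B
( Q ) B
( ( ) ) B
( ( ) ) Q
( ( ) ) { B }
( ( ) ) { Q }
( ( ) ) { ( ) }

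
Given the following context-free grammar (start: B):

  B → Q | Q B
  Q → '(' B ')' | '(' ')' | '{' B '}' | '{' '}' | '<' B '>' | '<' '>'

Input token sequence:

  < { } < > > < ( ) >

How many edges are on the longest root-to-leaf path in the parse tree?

[B [Q < [B [Q { }] [B [Q < >]]] >] [B [Q < [B [Q ( )]] >]]]

5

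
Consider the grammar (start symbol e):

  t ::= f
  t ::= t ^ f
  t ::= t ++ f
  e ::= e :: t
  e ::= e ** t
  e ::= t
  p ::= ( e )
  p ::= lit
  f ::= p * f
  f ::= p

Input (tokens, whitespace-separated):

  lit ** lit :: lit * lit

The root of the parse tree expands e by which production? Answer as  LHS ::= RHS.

[e [e [e [t [f [p lit]]]] ** [t [f [p lit]]]] :: [t [f [p lit] * [f [p lit]]]]]

e ::= e :: t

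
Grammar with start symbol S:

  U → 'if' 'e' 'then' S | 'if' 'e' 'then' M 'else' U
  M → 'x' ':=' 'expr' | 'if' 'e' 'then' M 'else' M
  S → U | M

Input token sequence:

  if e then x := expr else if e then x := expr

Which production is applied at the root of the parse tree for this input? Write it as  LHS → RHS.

S → U

[S [U if e then [M x := expr] else [U if e then [S [M x := expr]]]]]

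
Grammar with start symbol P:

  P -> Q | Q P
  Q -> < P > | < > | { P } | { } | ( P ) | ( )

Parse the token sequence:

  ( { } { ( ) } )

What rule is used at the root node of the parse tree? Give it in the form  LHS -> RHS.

[P [Q ( [P [Q { }] [P [Q { [P [Q ( )]] }]]] )]]

P -> Q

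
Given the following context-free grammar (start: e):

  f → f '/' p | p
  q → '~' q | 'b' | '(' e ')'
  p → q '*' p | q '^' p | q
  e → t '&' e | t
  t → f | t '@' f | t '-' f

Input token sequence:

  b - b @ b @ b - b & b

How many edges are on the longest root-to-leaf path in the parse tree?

9

[e [t [t [t [t [t [f [p [q b]]]] - [f [p [q b]]]] @ [f [p [q b]]]] @ [f [p [q b]]]] - [f [p [q b]]]] & [e [t [f [p [q b]]]]]]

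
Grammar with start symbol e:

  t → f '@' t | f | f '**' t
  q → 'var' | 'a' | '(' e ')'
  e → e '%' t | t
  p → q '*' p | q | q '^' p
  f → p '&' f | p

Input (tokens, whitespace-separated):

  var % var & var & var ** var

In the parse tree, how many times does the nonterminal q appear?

5

[e [e [t [f [p [q var]]]]] % [t [f [p [q var]] & [f [p [q var]] & [f [p [q var]]]]] ** [t [f [p [q var]]]]]]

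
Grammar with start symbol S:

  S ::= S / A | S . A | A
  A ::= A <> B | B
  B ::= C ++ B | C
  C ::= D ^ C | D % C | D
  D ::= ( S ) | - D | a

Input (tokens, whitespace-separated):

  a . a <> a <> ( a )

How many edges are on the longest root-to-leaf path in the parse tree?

10

[S [S [A [B [C [D a]]]]] . [A [A [A [B [C [D a]]]] <> [B [C [D a]]]] <> [B [C [D ( [S [A [B [C [D a]]]]] )]]]]]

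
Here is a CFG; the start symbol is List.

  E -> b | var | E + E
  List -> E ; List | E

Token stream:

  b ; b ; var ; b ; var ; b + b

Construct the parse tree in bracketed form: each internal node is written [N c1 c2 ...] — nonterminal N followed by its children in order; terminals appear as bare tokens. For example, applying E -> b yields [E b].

[List [E b] ; [List [E b] ; [List [E var] ; [List [E b] ; [List [E var] ; [List [E [E b] + [E b]]]]]]]]

List
E ; List
b ; List
b ; E ; List
b ; b ; List
b ; b ; E ; List
b ; b ; var ; List
b ; b ; var ; E ; List
b ; b ; var ; b ; List
b ; b ; var ; b ; E ; List
b ; b ; var ; b ; var ; List
b ; b ; var ; b ; var ; E
b ; b ; var ; b ; var ; E + E
b ; b ; var ; b ; var ; b + E
b ; b ; var ; b ; var ; b + b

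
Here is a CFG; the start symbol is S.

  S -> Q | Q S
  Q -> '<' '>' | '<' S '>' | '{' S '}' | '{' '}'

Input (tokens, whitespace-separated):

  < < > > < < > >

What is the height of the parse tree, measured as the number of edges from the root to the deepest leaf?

[S [Q < [S [Q < >]] >] [S [Q < [S [Q < >]] >]]]

5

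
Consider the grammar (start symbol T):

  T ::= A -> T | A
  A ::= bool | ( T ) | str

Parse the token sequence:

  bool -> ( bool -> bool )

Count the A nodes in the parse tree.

[T [A bool] -> [T [A ( [T [A bool] -> [T [A bool]]] )]]]

4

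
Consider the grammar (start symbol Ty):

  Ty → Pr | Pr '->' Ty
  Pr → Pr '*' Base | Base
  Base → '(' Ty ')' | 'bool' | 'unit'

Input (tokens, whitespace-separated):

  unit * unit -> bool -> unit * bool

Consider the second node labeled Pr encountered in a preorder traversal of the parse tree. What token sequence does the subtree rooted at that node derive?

unit

[Ty [Pr [Pr [Base unit]] * [Base unit]] -> [Ty [Pr [Base bool]] -> [Ty [Pr [Pr [Base unit]] * [Base bool]]]]]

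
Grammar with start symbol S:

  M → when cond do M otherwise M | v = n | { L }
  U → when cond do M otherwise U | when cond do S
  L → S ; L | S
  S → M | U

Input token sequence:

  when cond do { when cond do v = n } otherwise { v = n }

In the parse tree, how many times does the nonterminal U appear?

[S [M when cond do [M { [L [S [U when cond do [S [M v = n]]]]] }] otherwise [M { [L [S [M v = n]]] }]]]

1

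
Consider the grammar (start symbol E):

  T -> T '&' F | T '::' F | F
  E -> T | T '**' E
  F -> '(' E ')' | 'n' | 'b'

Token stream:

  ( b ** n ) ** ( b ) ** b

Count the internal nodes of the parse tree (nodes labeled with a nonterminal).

18

[E [T [F ( [E [T [F b]] ** [E [T [F n]]]] )]] ** [E [T [F ( [E [T [F b]]] )]] ** [E [T [F b]]]]]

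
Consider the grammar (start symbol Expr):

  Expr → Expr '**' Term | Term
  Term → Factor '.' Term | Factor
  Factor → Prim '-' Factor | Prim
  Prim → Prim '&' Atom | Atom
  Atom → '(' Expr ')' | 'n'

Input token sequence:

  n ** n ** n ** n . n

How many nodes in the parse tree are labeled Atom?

[Expr [Expr [Expr [Expr [Term [Factor [Prim [Atom n]]]]] ** [Term [Factor [Prim [Atom n]]]]] ** [Term [Factor [Prim [Atom n]]]]] ** [Term [Factor [Prim [Atom n]]] . [Term [Factor [Prim [Atom n]]]]]]

5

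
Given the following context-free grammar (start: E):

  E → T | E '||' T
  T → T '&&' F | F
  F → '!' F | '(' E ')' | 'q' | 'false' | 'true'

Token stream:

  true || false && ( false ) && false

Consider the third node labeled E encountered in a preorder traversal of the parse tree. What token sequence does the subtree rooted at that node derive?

false

[E [E [T [F true]]] || [T [T [T [F false]] && [F ( [E [T [F false]]] )]] && [F false]]]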